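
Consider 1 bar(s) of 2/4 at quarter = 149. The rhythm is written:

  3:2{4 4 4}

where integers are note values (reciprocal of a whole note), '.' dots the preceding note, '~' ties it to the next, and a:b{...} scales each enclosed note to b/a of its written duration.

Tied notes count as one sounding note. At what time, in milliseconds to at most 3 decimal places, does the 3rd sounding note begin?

1. 0.0ms @ 0 + 268.456ms (2/3)
2. 268.456ms @ 2/3 + 268.456ms (2/3)
3. 536.913ms @ 4/3 + 268.456ms (2/3)

note 3 onset = 4/3b = 536.913ms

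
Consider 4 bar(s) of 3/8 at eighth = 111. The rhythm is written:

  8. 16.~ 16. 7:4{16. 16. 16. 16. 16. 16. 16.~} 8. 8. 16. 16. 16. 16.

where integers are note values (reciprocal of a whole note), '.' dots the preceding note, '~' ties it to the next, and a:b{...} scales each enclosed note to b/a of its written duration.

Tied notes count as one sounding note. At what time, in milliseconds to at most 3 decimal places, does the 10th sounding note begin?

note 10 onset = 15/2b = 4054.054ms

1. 0.0ms @ 0 + 810.811ms (3/2)
2. 810.811ms @ 3/2 + 810.811ms (3/2)
3. 1621.622ms @ 3 + 231.66ms (3/7)
4. 1853.282ms @ 24/7 + 231.66ms (3/7)
5. 2084.942ms @ 27/7 + 231.66ms (3/7)
6. 2316.602ms @ 30/7 + 231.66ms (3/7)
7. 2548.263ms @ 33/7 + 231.66ms (3/7)
8. 2779.923ms @ 36/7 + 231.66ms (3/7)
9. 3011.583ms @ 39/7 + 1042.471ms (27/14)
10. 4054.054ms @ 15/2 + 810.811ms (3/2)
11. 4864.865ms @ 9 + 405.405ms (3/4)
12. 5270.27ms @ 39/4 + 405.405ms (3/4)
13. 5675.676ms @ 21/2 + 405.405ms (3/4)
14. 6081.081ms @ 45/4 + 405.405ms (3/4)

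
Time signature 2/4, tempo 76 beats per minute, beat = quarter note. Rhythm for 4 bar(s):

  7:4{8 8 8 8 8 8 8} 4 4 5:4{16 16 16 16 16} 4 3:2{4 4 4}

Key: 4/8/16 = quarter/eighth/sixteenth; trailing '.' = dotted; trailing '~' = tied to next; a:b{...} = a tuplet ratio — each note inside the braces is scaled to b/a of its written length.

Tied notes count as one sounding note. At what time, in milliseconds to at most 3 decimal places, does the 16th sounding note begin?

note 16 onset = 6b = 4736.842ms

1. 0.0ms @ 0 + 225.564ms (2/7)
2. 225.564ms @ 2/7 + 225.564ms (2/7)
3. 451.128ms @ 4/7 + 225.564ms (2/7)
4. 676.692ms @ 6/7 + 225.564ms (2/7)
5. 902.256ms @ 8/7 + 225.564ms (2/7)
6. 1127.82ms @ 10/7 + 225.564ms (2/7)
7. 1353.383ms @ 12/7 + 225.564ms (2/7)
8. 1578.947ms @ 2 + 789.474ms (1)
9. 2368.421ms @ 3 + 789.474ms (1)
10. 3157.895ms @ 4 + 157.895ms (1/5)
11. 3315.789ms @ 21/5 + 157.895ms (1/5)
12. 3473.684ms @ 22/5 + 157.895ms (1/5)
13. 3631.579ms @ 23/5 + 157.895ms (1/5)
14. 3789.474ms @ 24/5 + 157.895ms (1/5)
15. 3947.368ms @ 5 + 789.474ms (1)
16. 4736.842ms @ 6 + 526.316ms (2/3)
17. 5263.158ms @ 20/3 + 526.316ms (2/3)
18. 5789.474ms @ 22/3 + 526.316ms (2/3)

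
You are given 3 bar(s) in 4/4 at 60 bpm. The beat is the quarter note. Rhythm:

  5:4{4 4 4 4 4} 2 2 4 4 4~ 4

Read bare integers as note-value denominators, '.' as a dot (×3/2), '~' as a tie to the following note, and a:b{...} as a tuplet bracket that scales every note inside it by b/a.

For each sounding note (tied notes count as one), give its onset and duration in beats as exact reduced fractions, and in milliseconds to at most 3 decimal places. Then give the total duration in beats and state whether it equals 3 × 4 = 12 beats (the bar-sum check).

1) 0.0ms=0b +800.0ms=4/5b
2) 800.0ms=4/5b +800.0ms=4/5b
3) 1600.0ms=8/5b +800.0ms=4/5b
4) 2400.0ms=12/5b +800.0ms=4/5b
5) 3200.0ms=16/5b +800.0ms=4/5b
6) 4000.0ms=4b +2000.0ms=2b
7) 6000.0ms=6b +2000.0ms=2b
8) 8000.0ms=8b +1000.0ms=1b
9) 9000.0ms=9b +1000.0ms=1b
10) 10000.0ms=10b +2000.0ms=2b
Σ=12b of 12 (60bpm 4/4) — PASS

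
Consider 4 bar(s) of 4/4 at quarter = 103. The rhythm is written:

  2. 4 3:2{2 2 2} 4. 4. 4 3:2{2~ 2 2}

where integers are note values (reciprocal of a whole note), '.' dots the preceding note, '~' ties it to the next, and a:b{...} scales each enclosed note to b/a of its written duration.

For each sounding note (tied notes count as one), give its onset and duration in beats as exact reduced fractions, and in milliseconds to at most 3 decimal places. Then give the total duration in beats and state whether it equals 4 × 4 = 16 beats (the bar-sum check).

1) 0.0ms=0b +1747.573ms=3b
2) 1747.573ms=3b +582.524ms=1b
3) 2330.097ms=4b +776.699ms=4/3b
4) 3106.796ms=16/3b +776.699ms=4/3b
5) 3883.495ms=20/3b +776.699ms=4/3b
6) 4660.194ms=8b +873.786ms=3/2b
7) 5533.981ms=19/2b +873.786ms=3/2b
8) 6407.767ms=11b +582.524ms=1b
9) 6990.291ms=12b +1553.398ms=8/3b
10) 8543.689ms=44/3b +776.699ms=4/3b
Σ=16b of 16 (103bpm 4/4) — PASS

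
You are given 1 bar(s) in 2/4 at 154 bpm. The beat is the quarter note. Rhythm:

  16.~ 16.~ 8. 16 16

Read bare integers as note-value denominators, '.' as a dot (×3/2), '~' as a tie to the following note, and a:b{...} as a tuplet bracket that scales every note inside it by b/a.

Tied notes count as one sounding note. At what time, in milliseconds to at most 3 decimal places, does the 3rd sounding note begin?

1. 0.0ms @ 0 + 584.416ms (3/2)
2. 584.416ms @ 3/2 + 97.403ms (1/4)
3. 681.818ms @ 7/4 + 97.403ms (1/4)

note 3 onset = 7/4b = 681.818ms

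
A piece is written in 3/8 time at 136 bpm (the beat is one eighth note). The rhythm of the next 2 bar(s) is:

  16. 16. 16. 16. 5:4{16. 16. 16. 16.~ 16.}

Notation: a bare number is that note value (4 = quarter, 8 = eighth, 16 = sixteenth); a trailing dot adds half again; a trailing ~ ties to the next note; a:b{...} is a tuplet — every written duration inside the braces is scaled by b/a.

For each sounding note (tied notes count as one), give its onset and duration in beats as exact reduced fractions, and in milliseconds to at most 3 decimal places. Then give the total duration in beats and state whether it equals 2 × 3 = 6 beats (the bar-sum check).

1) 0.0ms=0b +330.882ms=3/4b
2) 330.882ms=3/4b +330.882ms=3/4b
3) 661.765ms=3/2b +330.882ms=3/4b
4) 992.647ms=9/4b +330.882ms=3/4b
5) 1323.529ms=3b +264.706ms=3/5b
6) 1588.235ms=18/5b +264.706ms=3/5b
7) 1852.941ms=21/5b +264.706ms=3/5b
8) 2117.647ms=24/5b +529.412ms=6/5b
Σ=6b of 6 (136bpm 3/8) — PASS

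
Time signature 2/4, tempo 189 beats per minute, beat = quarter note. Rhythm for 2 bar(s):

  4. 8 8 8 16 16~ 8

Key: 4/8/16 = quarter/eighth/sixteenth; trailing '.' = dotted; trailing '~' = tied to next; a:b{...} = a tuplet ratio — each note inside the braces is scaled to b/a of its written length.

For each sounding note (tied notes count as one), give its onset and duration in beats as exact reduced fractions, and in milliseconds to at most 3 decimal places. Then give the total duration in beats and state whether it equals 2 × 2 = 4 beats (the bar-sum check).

1) 0.0ms=0b +476.19ms=3/2b
2) 476.19ms=3/2b +158.73ms=1/2b
3) 634.921ms=2b +158.73ms=1/2b
4) 793.651ms=5/2b +158.73ms=1/2b
5) 952.381ms=3b +79.365ms=1/4b
6) 1031.746ms=13/4b +238.095ms=3/4b
Σ=4b of 4 (189bpm 2/4) — PASS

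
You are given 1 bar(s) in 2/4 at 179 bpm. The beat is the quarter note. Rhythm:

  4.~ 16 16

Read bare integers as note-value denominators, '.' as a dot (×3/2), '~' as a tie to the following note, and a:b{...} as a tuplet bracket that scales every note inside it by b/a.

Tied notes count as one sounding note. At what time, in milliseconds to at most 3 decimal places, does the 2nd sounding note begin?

1. 0.0ms @ 0 + 586.592ms (7/4)
2. 586.592ms @ 7/4 + 83.799ms (1/4)

note 2 onset = 7/4b = 586.592ms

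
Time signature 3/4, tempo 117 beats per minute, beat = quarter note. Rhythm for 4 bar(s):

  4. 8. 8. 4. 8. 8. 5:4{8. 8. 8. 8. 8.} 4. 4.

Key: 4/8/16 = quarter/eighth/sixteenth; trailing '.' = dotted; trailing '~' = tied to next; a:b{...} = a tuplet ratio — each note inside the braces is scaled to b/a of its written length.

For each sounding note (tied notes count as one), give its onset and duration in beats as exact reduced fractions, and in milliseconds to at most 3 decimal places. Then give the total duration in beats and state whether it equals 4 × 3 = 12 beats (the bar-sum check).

1) 0.0ms=0b +769.231ms=3/2b
2) 769.231ms=3/2b +384.615ms=3/4b
3) 1153.846ms=9/4b +384.615ms=3/4b
4) 1538.462ms=3b +769.231ms=3/2b
5) 2307.692ms=9/2b +384.615ms=3/4b
6) 2692.308ms=21/4b +384.615ms=3/4b
7) 3076.923ms=6b +307.692ms=3/5b
8) 3384.615ms=33/5b +307.692ms=3/5b
9) 3692.308ms=36/5b +307.692ms=3/5b
10) 4000.0ms=39/5b +307.692ms=3/5b
11) 4307.692ms=42/5b +307.692ms=3/5b
12) 4615.385ms=9b +769.231ms=3/2b
13) 5384.615ms=21/2b +769.231ms=3/2b
Σ=12b of 12 (117bpm 3/4) — PASS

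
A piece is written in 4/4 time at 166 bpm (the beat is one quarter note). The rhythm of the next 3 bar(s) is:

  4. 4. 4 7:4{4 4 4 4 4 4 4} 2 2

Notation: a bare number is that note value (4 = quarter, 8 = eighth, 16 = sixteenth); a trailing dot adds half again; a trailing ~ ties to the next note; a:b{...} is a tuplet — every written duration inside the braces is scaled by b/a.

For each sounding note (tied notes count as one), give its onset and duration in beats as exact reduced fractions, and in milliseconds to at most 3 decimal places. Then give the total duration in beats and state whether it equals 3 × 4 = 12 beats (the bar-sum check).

1) 0.0ms=0b +542.169ms=3/2b
2) 542.169ms=3/2b +542.169ms=3/2b
3) 1084.337ms=3b +361.446ms=1b
4) 1445.783ms=4b +206.54ms=4/7b
5) 1652.324ms=32/7b +206.54ms=4/7b
6) 1858.864ms=36/7b +206.54ms=4/7b
7) 2065.404ms=40/7b +206.54ms=4/7b
8) 2271.945ms=44/7b +206.54ms=4/7b
9) 2478.485ms=48/7b +206.54ms=4/7b
10) 2685.026ms=52/7b +206.54ms=4/7b
11) 2891.566ms=8b +722.892ms=2b
12) 3614.458ms=10b +722.892ms=2b
Σ=12b of 12 (166bpm 4/4) — PASS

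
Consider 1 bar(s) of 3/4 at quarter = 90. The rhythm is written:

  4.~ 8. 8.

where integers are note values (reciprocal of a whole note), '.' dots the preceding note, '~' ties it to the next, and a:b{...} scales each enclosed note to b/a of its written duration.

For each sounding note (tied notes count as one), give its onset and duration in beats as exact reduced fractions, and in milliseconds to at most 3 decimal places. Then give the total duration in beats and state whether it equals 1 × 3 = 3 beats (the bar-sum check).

1) 0.0ms=0b +1500.0ms=9/4b
2) 1500.0ms=9/4b +500.0ms=3/4b
Σ=3b of 3 (90bpm 3/4) — PASS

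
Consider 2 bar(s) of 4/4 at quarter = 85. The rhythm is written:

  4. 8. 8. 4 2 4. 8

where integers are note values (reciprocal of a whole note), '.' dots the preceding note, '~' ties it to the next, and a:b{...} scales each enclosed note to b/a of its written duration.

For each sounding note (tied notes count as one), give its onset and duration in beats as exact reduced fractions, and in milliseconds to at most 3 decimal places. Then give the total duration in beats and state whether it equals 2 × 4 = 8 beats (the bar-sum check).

1) 0.0ms=0b +1058.824ms=3/2b
2) 1058.824ms=3/2b +529.412ms=3/4b
3) 1588.235ms=9/4b +529.412ms=3/4b
4) 2117.647ms=3b +705.882ms=1b
5) 2823.529ms=4b +1411.765ms=2b
6) 4235.294ms=6b +1058.824ms=3/2b
7) 5294.118ms=15/2b +352.941ms=1/2b
Σ=8b of 8 (85bpm 4/4) — PASS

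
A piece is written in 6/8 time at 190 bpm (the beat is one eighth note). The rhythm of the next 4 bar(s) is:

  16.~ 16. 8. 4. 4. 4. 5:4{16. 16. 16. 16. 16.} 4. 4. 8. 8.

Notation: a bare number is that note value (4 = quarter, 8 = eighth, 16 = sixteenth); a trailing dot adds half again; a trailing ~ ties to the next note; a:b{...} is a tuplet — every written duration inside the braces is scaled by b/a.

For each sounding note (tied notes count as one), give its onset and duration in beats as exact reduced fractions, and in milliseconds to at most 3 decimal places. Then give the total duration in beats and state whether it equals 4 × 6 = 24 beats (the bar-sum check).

1) 0.0ms=0b +473.684ms=3/2b
2) 473.684ms=3/2b +473.684ms=3/2b
3) 947.368ms=3b +947.368ms=3b
4) 1894.737ms=6b +947.368ms=3b
5) 2842.105ms=9b +947.368ms=3b
6) 3789.474ms=12b +189.474ms=3/5b
7) 3978.947ms=63/5b +189.474ms=3/5b
8) 4168.421ms=66/5b +189.474ms=3/5b
9) 4357.895ms=69/5b +189.474ms=3/5b
10) 4547.368ms=72/5b +189.474ms=3/5b
11) 4736.842ms=15b +947.368ms=3b
12) 5684.211ms=18b +947.368ms=3b
13) 6631.579ms=21b +473.684ms=3/2b
14) 7105.263ms=45/2b +473.684ms=3/2b
Σ=24b of 24 (190bpm 6/8) — PASS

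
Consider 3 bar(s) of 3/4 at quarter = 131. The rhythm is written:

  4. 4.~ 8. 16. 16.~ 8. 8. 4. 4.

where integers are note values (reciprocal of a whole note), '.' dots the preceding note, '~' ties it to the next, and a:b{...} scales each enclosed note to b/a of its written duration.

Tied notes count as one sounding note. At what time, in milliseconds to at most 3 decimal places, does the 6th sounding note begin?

1. 0.0ms @ 0 + 687.023ms (3/2)
2. 687.023ms @ 3/2 + 1030.534ms (9/4)
3. 1717.557ms @ 15/4 + 171.756ms (3/8)
4. 1889.313ms @ 33/8 + 515.267ms (9/8)
5. 2404.58ms @ 21/4 + 343.511ms (3/4)
6. 2748.092ms @ 6 + 687.023ms (3/2)
7. 3435.115ms @ 15/2 + 687.023ms (3/2)

note 6 onset = 6b = 2748.092ms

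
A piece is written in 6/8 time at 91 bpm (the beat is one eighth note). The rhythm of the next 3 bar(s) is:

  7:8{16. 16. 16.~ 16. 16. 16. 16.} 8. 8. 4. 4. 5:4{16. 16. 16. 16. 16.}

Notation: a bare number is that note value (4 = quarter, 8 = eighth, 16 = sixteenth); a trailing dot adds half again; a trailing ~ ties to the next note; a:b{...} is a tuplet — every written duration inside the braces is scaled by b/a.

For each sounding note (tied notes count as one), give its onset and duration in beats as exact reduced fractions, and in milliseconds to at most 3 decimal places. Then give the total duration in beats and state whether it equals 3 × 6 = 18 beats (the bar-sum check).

1) 0.0ms=0b +565.149ms=6/7b
2) 565.149ms=6/7b +565.149ms=6/7b
3) 1130.298ms=12/7b +1130.298ms=12/7b
4) 2260.597ms=24/7b +565.149ms=6/7b
5) 2825.746ms=30/7b +565.149ms=6/7b
6) 3390.895ms=36/7b +565.149ms=6/7b
7) 3956.044ms=6b +989.011ms=3/2b
8) 4945.055ms=15/2b +989.011ms=3/2b
9) 5934.066ms=9b +1978.022ms=3b
10) 7912.088ms=12b +1978.022ms=3b
11) 9890.11ms=15b +395.604ms=3/5b
12) 10285.714ms=78/5b +395.604ms=3/5b
13) 10681.319ms=81/5b +395.604ms=3/5b
14) 11076.923ms=84/5b +395.604ms=3/5b
15) 11472.527ms=87/5b +395.604ms=3/5b
Σ=18b of 18 (91bpm 6/8) — PASS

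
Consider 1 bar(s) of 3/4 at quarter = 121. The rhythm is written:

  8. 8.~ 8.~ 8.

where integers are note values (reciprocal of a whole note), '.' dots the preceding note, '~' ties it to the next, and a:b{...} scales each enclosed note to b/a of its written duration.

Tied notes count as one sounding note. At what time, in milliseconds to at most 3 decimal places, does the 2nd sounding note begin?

1. 0.0ms @ 0 + 371.901ms (3/4)
2. 371.901ms @ 3/4 + 1115.702ms (9/4)

note 2 onset = 3/4b = 371.901ms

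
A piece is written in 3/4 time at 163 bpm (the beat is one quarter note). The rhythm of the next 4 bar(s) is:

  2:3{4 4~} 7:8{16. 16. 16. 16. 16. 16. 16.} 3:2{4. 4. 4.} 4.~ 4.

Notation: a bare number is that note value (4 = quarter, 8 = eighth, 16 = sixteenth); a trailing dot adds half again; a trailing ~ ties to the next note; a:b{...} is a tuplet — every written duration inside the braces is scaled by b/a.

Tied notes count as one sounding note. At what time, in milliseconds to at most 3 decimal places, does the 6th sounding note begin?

1. 0.0ms @ 0 + 552.147ms (3/2)
2. 552.147ms @ 3/2 + 709.904ms (27/14)
3. 1262.051ms @ 24/7 + 157.756ms (3/7)
4. 1419.807ms @ 27/7 + 157.756ms (3/7)
5. 1577.564ms @ 30/7 + 157.756ms (3/7)
6. 1735.32ms @ 33/7 + 157.756ms (3/7)
7. 1893.076ms @ 36/7 + 157.756ms (3/7)
8. 2050.833ms @ 39/7 + 157.756ms (3/7)
9. 2208.589ms @ 6 + 368.098ms (1)
10. 2576.687ms @ 7 + 368.098ms (1)
11. 2944.785ms @ 8 + 368.098ms (1)
12. 3312.883ms @ 9 + 1104.294ms (3)

note 6 onset = 33/7b = 1735.32ms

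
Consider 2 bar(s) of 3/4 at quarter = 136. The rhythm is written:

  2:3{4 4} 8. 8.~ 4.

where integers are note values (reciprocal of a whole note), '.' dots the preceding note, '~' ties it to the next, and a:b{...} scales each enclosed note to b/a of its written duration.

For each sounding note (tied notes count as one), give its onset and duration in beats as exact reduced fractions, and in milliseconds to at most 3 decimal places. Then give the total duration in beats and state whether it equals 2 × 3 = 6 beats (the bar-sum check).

1) 0.0ms=0b +661.765ms=3/2b
2) 661.765ms=3/2b +661.765ms=3/2b
3) 1323.529ms=3b +330.882ms=3/4b
4) 1654.412ms=15/4b +992.647ms=9/4b
Σ=6b of 6 (136bpm 3/4) — PASS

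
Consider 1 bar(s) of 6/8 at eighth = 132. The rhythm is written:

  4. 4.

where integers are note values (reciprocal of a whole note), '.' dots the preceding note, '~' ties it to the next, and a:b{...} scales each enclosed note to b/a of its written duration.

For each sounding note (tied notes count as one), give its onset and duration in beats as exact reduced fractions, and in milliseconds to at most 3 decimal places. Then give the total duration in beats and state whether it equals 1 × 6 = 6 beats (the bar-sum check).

1) 0.0ms=0b +1363.636ms=3b
2) 1363.636ms=3b +1363.636ms=3b
Σ=6b of 6 (132bpm 6/8) — PASS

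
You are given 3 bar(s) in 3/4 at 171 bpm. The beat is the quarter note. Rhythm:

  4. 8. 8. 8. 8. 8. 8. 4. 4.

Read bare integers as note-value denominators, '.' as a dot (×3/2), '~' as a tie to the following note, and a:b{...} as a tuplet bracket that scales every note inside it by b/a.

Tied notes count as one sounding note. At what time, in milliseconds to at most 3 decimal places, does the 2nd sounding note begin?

note 2 onset = 3/2b = 526.316ms

1. 0.0ms @ 0 + 526.316ms (3/2)
2. 526.316ms @ 3/2 + 263.158ms (3/4)
3. 789.474ms @ 9/4 + 263.158ms (3/4)
4. 1052.632ms @ 3 + 263.158ms (3/4)
5. 1315.789ms @ 15/4 + 263.158ms (3/4)
6. 1578.947ms @ 9/2 + 263.158ms (3/4)
7. 1842.105ms @ 21/4 + 263.158ms (3/4)
8. 2105.263ms @ 6 + 526.316ms (3/2)
9. 2631.579ms @ 15/2 + 526.316ms (3/2)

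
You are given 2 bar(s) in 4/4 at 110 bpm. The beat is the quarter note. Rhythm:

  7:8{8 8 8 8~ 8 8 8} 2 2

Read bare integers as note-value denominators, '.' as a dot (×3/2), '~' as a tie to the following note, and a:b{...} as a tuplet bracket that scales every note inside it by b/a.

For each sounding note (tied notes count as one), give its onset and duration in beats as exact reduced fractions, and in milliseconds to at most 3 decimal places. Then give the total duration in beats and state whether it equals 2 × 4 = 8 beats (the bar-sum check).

1) 0.0ms=0b +311.688ms=4/7b
2) 311.688ms=4/7b +311.688ms=4/7b
3) 623.377ms=8/7b +311.688ms=4/7b
4) 935.065ms=12/7b +623.377ms=8/7b
5) 1558.442ms=20/7b +311.688ms=4/7b
6) 1870.13ms=24/7b +311.688ms=4/7b
7) 2181.818ms=4b +1090.909ms=2b
8) 3272.727ms=6b +1090.909ms=2b
Σ=8b of 8 (110bpm 4/4) — PASS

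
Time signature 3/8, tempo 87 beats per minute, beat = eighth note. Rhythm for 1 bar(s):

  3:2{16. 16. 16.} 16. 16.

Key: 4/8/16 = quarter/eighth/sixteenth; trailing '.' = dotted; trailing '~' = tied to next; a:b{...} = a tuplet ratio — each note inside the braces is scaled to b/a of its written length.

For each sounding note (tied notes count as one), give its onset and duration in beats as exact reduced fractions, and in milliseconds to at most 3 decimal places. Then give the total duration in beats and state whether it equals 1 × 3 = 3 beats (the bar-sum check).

1) 0.0ms=0b +344.828ms=1/2b
2) 344.828ms=1/2b +344.828ms=1/2b
3) 689.655ms=1b +344.828ms=1/2b
4) 1034.483ms=3/2b +517.241ms=3/4b
5) 1551.724ms=9/4b +517.241ms=3/4b
Σ=3b of 3 (87bpm 3/8) — PASS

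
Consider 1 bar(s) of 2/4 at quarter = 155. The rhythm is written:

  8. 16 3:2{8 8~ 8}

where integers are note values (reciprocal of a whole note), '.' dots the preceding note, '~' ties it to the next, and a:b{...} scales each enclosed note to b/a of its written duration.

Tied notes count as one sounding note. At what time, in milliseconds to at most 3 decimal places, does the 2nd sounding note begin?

1. 0.0ms @ 0 + 290.323ms (3/4)
2. 290.323ms @ 3/4 + 96.774ms (1/4)
3. 387.097ms @ 1 + 129.032ms (1/3)
4. 516.129ms @ 4/3 + 258.065ms (2/3)

note 2 onset = 3/4b = 290.323ms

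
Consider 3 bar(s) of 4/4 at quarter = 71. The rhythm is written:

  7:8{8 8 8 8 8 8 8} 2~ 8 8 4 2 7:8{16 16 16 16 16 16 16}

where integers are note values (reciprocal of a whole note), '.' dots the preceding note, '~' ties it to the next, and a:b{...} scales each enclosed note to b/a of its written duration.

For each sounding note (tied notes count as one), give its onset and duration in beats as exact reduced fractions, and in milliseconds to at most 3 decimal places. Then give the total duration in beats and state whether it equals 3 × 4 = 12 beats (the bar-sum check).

1) 0.0ms=0b +482.897ms=4/7b
2) 482.897ms=4/7b +482.897ms=4/7b
3) 965.795ms=8/7b +482.897ms=4/7b
4) 1448.692ms=12/7b +482.897ms=4/7b
5) 1931.59ms=16/7b +482.897ms=4/7b
6) 2414.487ms=20/7b +482.897ms=4/7b
7) 2897.384ms=24/7b +482.897ms=4/7b
8) 3380.282ms=4b +2112.676ms=5/2b
9) 5492.958ms=13/2b +422.535ms=1/2b
10) 5915.493ms=7b +845.07ms=1b
11) 6760.563ms=8b +1690.141ms=2b
12) 8450.704ms=10b +241.449ms=2/7b
13) 8692.153ms=72/7b +241.449ms=2/7b
14) 8933.602ms=74/7b +241.449ms=2/7b
15) 9175.05ms=76/7b +241.449ms=2/7b
16) 9416.499ms=78/7b +241.449ms=2/7b
17) 9657.948ms=80/7b +241.449ms=2/7b
18) 9899.396ms=82/7b +241.449ms=2/7b
Σ=12b of 12 (71bpm 4/4) — PASS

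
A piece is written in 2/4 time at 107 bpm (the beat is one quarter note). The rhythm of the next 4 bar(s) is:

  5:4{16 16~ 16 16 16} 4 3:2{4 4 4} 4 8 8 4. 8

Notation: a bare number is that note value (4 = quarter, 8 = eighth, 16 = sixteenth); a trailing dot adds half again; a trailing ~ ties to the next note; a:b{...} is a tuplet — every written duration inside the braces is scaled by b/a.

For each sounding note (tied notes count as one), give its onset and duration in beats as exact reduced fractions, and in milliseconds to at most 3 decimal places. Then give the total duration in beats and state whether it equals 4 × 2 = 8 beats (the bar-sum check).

1) 0.0ms=0b +112.15ms=1/5b
2) 112.15ms=1/5b +224.299ms=2/5b
3) 336.449ms=3/5b +112.15ms=1/5b
4) 448.598ms=4/5b +112.15ms=1/5b
5) 560.748ms=1b +560.748ms=1b
6) 1121.495ms=2b +373.832ms=2/3b
7) 1495.327ms=8/3b +373.832ms=2/3b
8) 1869.159ms=10/3b +373.832ms=2/3b
9) 2242.991ms=4b +560.748ms=1b
10) 2803.738ms=5b +280.374ms=1/2b
11) 3084.112ms=11/2b +280.374ms=1/2b
12) 3364.486ms=6b +841.121ms=3/2b
13) 4205.607ms=15/2b +280.374ms=1/2b
Σ=8b of 8 (107bpm 2/4) — PASS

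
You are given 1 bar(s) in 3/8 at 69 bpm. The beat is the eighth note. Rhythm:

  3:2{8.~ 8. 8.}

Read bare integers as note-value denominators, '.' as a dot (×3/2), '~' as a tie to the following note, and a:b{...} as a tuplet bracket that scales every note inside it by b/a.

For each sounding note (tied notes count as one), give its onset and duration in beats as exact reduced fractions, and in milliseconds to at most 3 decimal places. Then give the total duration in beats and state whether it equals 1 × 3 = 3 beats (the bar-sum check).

1) 0.0ms=0b +1739.13ms=2b
2) 1739.13ms=2b +869.565ms=1b
Σ=3b of 3 (69bpm 3/8) — PASS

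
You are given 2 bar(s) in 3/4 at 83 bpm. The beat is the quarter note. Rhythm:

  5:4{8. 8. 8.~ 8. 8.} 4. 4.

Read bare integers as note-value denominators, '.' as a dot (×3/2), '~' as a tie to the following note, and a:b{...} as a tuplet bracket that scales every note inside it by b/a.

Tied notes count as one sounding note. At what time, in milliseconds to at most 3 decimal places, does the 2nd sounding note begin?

note 2 onset = 3/5b = 433.735ms

1. 0.0ms @ 0 + 433.735ms (3/5)
2. 433.735ms @ 3/5 + 433.735ms (3/5)
3. 867.47ms @ 6/5 + 867.47ms (6/5)
4. 1734.94ms @ 12/5 + 433.735ms (3/5)
5. 2168.675ms @ 3 + 1084.337ms (3/2)
6. 3253.012ms @ 9/2 + 1084.337ms (3/2)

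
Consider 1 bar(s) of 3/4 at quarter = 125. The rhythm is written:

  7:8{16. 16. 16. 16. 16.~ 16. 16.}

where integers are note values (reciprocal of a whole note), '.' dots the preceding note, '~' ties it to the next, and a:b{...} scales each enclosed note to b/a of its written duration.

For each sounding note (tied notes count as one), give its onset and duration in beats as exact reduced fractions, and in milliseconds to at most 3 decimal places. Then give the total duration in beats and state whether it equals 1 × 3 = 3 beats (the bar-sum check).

1) 0.0ms=0b +205.714ms=3/7b
2) 205.714ms=3/7b +205.714ms=3/7b
3) 411.429ms=6/7b +205.714ms=3/7b
4) 617.143ms=9/7b +205.714ms=3/7b
5) 822.857ms=12/7b +411.429ms=6/7b
6) 1234.286ms=18/7b +205.714ms=3/7b
Σ=3b of 3 (125bpm 3/4) — PASS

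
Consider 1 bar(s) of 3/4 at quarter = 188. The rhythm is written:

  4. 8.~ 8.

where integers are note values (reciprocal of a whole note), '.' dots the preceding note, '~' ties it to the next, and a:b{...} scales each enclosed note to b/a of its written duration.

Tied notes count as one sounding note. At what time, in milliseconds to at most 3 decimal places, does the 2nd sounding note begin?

1. 0.0ms @ 0 + 478.723ms (3/2)
2. 478.723ms @ 3/2 + 478.723ms (3/2)

note 2 onset = 3/2b = 478.723ms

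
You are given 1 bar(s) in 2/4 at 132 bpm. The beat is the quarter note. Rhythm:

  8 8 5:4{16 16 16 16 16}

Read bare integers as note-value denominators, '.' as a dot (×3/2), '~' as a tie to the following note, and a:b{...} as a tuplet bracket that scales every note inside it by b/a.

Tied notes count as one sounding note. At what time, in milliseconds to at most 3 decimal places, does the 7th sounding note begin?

1. 0.0ms @ 0 + 227.273ms (1/2)
2. 227.273ms @ 1/2 + 227.273ms (1/2)
3. 454.545ms @ 1 + 90.909ms (1/5)
4. 545.455ms @ 6/5 + 90.909ms (1/5)
5. 636.364ms @ 7/5 + 90.909ms (1/5)
6. 727.273ms @ 8/5 + 90.909ms (1/5)
7. 818.182ms @ 9/5 + 90.909ms (1/5)

note 7 onset = 9/5b = 818.182ms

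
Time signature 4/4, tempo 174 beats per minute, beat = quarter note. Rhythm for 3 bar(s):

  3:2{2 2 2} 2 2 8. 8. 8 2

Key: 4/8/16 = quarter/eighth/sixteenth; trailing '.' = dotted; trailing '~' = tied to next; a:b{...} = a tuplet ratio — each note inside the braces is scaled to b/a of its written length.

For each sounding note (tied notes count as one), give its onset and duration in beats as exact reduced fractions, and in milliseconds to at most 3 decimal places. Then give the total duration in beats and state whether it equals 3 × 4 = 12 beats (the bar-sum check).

1) 0.0ms=0b +459.77ms=4/3b
2) 459.77ms=4/3b +459.77ms=4/3b
3) 919.54ms=8/3b +459.77ms=4/3b
4) 1379.31ms=4b +689.655ms=2b
5) 2068.966ms=6b +689.655ms=2b
6) 2758.621ms=8b +258.621ms=3/4b
7) 3017.241ms=35/4b +258.621ms=3/4b
8) 3275.862ms=19/2b +172.414ms=1/2b
9) 3448.276ms=10b +689.655ms=2b
Σ=12b of 12 (174bpm 4/4) — PASS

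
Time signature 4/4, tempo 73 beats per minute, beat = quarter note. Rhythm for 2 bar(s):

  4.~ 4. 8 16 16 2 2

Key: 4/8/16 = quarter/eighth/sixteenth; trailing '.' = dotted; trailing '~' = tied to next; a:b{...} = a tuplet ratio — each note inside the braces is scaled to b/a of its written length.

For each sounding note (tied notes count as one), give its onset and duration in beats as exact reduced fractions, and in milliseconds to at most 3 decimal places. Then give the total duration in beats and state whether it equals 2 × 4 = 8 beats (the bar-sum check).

1) 0.0ms=0b +2465.753ms=3b
2) 2465.753ms=3b +410.959ms=1/2b
3) 2876.712ms=7/2b +205.479ms=1/4b
4) 3082.192ms=15/4b +205.479ms=1/4b
5) 3287.671ms=4b +1643.836ms=2b
6) 4931.507ms=6b +1643.836ms=2b
Σ=8b of 8 (73bpm 4/4) — PASS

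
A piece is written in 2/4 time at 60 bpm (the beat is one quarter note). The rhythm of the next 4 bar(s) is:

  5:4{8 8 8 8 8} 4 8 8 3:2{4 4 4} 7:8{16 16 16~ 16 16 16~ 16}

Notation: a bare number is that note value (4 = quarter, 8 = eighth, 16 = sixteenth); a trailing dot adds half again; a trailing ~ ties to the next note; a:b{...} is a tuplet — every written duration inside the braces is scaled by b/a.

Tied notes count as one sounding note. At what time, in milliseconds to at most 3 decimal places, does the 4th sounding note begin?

note 4 onset = 6/5b = 1200.0ms

1. 0.0ms @ 0 + 400.0ms (2/5)
2. 400.0ms @ 2/5 + 400.0ms (2/5)
3. 800.0ms @ 4/5 + 400.0ms (2/5)
4. 1200.0ms @ 6/5 + 400.0ms (2/5)
5. 1600.0ms @ 8/5 + 400.0ms (2/5)
6. 2000.0ms @ 2 + 1000.0ms (1)
7. 3000.0ms @ 3 + 500.0ms (1/2)
8. 3500.0ms @ 7/2 + 500.0ms (1/2)
9. 4000.0ms @ 4 + 666.667ms (2/3)
10. 4666.667ms @ 14/3 + 666.667ms (2/3)
11. 5333.333ms @ 16/3 + 666.667ms (2/3)
12. 6000.0ms @ 6 + 285.714ms (2/7)
13. 6285.714ms @ 44/7 + 285.714ms (2/7)
14. 6571.429ms @ 46/7 + 571.429ms (4/7)
15. 7142.857ms @ 50/7 + 285.714ms (2/7)
16. 7428.571ms @ 52/7 + 571.429ms (4/7)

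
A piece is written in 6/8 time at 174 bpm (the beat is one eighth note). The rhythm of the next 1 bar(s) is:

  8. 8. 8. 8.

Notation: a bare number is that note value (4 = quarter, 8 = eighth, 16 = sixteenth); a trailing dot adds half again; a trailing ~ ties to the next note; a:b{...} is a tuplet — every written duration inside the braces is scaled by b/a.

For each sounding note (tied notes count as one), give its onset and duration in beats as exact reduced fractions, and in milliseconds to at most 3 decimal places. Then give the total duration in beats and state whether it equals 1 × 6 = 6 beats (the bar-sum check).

1) 0.0ms=0b +517.241ms=3/2b
2) 517.241ms=3/2b +517.241ms=3/2b
3) 1034.483ms=3b +517.241ms=3/2b
4) 1551.724ms=9/2b +517.241ms=3/2b
Σ=6b of 6 (174bpm 6/8) — PASS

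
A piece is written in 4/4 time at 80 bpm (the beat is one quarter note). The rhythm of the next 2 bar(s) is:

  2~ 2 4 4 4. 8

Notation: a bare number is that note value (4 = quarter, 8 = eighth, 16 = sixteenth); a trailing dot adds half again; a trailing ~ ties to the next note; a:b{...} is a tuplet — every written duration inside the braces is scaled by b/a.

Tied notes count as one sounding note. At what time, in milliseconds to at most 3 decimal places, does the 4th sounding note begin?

note 4 onset = 6b = 4500.0ms

1. 0.0ms @ 0 + 3000.0ms (4)
2. 3000.0ms @ 4 + 750.0ms (1)
3. 3750.0ms @ 5 + 750.0ms (1)
4. 4500.0ms @ 6 + 1125.0ms (3/2)
5. 5625.0ms @ 15/2 + 375.0ms (1/2)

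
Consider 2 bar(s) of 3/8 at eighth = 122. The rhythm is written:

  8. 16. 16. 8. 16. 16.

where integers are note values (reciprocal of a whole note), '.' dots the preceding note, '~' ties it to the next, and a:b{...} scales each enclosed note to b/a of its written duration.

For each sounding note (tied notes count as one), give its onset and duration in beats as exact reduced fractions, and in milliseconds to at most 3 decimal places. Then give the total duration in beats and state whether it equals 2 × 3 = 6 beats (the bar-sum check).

1) 0.0ms=0b +737.705ms=3/2b
2) 737.705ms=3/2b +368.852ms=3/4b
3) 1106.557ms=9/4b +368.852ms=3/4b
4) 1475.41ms=3b +737.705ms=3/2b
5) 2213.115ms=9/2b +368.852ms=3/4b
6) 2581.967ms=21/4b +368.852ms=3/4b
Σ=6b of 6 (122bpm 3/8) — PASS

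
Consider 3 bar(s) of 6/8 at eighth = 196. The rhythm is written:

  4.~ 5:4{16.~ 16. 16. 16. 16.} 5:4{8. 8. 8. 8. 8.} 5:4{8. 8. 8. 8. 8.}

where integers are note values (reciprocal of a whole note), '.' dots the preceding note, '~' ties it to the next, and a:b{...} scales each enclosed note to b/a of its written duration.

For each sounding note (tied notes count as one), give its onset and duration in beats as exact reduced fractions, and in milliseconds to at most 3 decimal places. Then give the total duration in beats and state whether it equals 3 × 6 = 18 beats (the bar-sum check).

1) 0.0ms=0b +1285.714ms=21/5b
2) 1285.714ms=21/5b +183.673ms=3/5b
3) 1469.388ms=24/5b +183.673ms=3/5b
4) 1653.061ms=27/5b +183.673ms=3/5b
5) 1836.735ms=6b +367.347ms=6/5b
6) 2204.082ms=36/5b +367.347ms=6/5b
7) 2571.429ms=42/5b +367.347ms=6/5b
8) 2938.776ms=48/5b +367.347ms=6/5b
9) 3306.122ms=54/5b +367.347ms=6/5b
10) 3673.469ms=12b +367.347ms=6/5b
11) 4040.816ms=66/5b +367.347ms=6/5b
12) 4408.163ms=72/5b +367.347ms=6/5b
13) 4775.51ms=78/5b +367.347ms=6/5b
14) 5142.857ms=84/5b +367.347ms=6/5b
Σ=18b of 18 (196bpm 6/8) — PASS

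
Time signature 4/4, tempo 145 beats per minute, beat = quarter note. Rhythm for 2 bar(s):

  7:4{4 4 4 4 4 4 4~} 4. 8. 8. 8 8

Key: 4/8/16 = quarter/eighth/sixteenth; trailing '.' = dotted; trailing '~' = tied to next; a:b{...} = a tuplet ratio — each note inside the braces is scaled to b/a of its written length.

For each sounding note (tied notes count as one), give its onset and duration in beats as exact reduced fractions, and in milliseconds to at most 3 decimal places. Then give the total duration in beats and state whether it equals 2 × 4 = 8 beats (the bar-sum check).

1) 0.0ms=0b +236.453ms=4/7b
2) 236.453ms=4/7b +236.453ms=4/7b
3) 472.906ms=8/7b +236.453ms=4/7b
4) 709.36ms=12/7b +236.453ms=4/7b
5) 945.813ms=16/7b +236.453ms=4/7b
6) 1182.266ms=20/7b +236.453ms=4/7b
7) 1418.719ms=24/7b +857.143ms=29/14b
8) 2275.862ms=11/2b +310.345ms=3/4b
9) 2586.207ms=25/4b +310.345ms=3/4b
10) 2896.552ms=7b +206.897ms=1/2b
11) 3103.448ms=15/2b +206.897ms=1/2b
Σ=8b of 8 (145bpm 4/4) — PASS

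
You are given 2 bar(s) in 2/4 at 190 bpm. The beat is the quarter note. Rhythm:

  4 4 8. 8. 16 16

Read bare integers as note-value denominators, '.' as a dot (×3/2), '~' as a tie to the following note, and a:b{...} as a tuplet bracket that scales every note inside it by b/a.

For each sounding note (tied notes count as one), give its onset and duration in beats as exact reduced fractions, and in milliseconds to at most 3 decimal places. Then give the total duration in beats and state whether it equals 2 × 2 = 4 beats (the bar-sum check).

1) 0.0ms=0b +315.789ms=1b
2) 315.789ms=1b +315.789ms=1b
3) 631.579ms=2b +236.842ms=3/4b
4) 868.421ms=11/4b +236.842ms=3/4b
5) 1105.263ms=7/2b +78.947ms=1/4b
6) 1184.211ms=15/4b +78.947ms=1/4b
Σ=4b of 4 (190bpm 2/4) — PASS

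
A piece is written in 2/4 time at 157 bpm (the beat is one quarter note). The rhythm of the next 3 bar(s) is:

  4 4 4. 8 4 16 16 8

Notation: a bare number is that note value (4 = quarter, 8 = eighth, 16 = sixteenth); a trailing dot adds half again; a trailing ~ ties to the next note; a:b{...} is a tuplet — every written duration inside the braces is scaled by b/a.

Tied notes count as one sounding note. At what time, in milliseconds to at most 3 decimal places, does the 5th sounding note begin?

1. 0.0ms @ 0 + 382.166ms (1)
2. 382.166ms @ 1 + 382.166ms (1)
3. 764.331ms @ 2 + 573.248ms (3/2)
4. 1337.58ms @ 7/2 + 191.083ms (1/2)
5. 1528.662ms @ 4 + 382.166ms (1)
6. 1910.828ms @ 5 + 95.541ms (1/4)
7. 2006.369ms @ 21/4 + 95.541ms (1/4)
8. 2101.911ms @ 11/2 + 191.083ms (1/2)

note 5 onset = 4b = 1528.662ms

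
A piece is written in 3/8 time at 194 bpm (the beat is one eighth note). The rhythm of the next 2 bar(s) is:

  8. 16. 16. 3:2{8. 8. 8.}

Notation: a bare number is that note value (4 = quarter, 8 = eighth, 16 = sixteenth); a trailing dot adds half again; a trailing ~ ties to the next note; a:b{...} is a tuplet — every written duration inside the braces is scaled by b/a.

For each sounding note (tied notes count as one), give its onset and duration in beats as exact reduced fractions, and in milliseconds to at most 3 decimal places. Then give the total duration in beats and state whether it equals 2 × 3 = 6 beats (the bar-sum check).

1) 0.0ms=0b +463.918ms=3/2b
2) 463.918ms=3/2b +231.959ms=3/4b
3) 695.876ms=9/4b +231.959ms=3/4b
4) 927.835ms=3b +309.278ms=1b
5) 1237.113ms=4b +309.278ms=1b
6) 1546.392ms=5b +309.278ms=1b
Σ=6b of 6 (194bpm 3/8) — PASS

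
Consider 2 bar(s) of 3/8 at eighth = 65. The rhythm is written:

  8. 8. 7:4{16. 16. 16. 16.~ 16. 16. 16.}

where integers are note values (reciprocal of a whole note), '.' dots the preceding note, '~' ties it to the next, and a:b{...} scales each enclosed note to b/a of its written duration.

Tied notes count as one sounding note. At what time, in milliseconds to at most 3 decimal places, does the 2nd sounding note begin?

note 2 onset = 3/2b = 1384.615ms

1. 0.0ms @ 0 + 1384.615ms (3/2)
2. 1384.615ms @ 3/2 + 1384.615ms (3/2)
3. 2769.231ms @ 3 + 395.604ms (3/7)
4. 3164.835ms @ 24/7 + 395.604ms (3/7)
5. 3560.44ms @ 27/7 + 395.604ms (3/7)
6. 3956.044ms @ 30/7 + 791.209ms (6/7)
7. 4747.253ms @ 36/7 + 395.604ms (3/7)
8. 5142.857ms @ 39/7 + 395.604ms (3/7)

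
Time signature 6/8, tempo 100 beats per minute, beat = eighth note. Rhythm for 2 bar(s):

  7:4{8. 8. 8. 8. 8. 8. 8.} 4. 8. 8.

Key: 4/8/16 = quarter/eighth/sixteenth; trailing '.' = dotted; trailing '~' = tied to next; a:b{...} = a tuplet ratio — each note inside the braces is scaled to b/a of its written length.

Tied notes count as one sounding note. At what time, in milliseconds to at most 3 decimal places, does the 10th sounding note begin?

1. 0.0ms @ 0 + 514.286ms (6/7)
2. 514.286ms @ 6/7 + 514.286ms (6/7)
3. 1028.571ms @ 12/7 + 514.286ms (6/7)
4. 1542.857ms @ 18/7 + 514.286ms (6/7)
5. 2057.143ms @ 24/7 + 514.286ms (6/7)
6. 2571.429ms @ 30/7 + 514.286ms (6/7)
7. 3085.714ms @ 36/7 + 514.286ms (6/7)
8. 3600.0ms @ 6 + 1800.0ms (3)
9. 5400.0ms @ 9 + 900.0ms (3/2)
10. 6300.0ms @ 21/2 + 900.0ms (3/2)

note 10 onset = 21/2b = 6300.0ms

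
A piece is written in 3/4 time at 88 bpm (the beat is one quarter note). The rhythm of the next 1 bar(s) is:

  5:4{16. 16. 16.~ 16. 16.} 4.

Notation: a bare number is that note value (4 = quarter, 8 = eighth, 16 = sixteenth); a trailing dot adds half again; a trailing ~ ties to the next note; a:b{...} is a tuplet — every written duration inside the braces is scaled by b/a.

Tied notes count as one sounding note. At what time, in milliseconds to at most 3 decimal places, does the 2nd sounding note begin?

1. 0.0ms @ 0 + 204.545ms (3/10)
2. 204.545ms @ 3/10 + 204.545ms (3/10)
3. 409.091ms @ 3/5 + 409.091ms (3/5)
4. 818.182ms @ 6/5 + 204.545ms (3/10)
5. 1022.727ms @ 3/2 + 1022.727ms (3/2)

note 2 onset = 3/10b = 204.545ms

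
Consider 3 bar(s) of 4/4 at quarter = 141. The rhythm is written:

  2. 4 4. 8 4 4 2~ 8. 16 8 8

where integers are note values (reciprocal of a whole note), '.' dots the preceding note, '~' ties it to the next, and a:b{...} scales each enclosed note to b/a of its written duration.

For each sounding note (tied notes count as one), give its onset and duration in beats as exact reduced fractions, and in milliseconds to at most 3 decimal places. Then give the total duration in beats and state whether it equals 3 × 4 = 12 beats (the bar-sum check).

1) 0.0ms=0b +1276.596ms=3b
2) 1276.596ms=3b +425.532ms=1b
3) 1702.128ms=4b +638.298ms=3/2b
4) 2340.426ms=11/2b +212.766ms=1/2b
5) 2553.191ms=6b +425.532ms=1b
6) 2978.723ms=7b +425.532ms=1b
7) 3404.255ms=8b +1170.213ms=11/4b
8) 4574.468ms=43/4b +106.383ms=1/4b
9) 4680.851ms=11b +212.766ms=1/2b
10) 4893.617ms=23/2b +212.766ms=1/2b
Σ=12b of 12 (141bpm 4/4) — PASS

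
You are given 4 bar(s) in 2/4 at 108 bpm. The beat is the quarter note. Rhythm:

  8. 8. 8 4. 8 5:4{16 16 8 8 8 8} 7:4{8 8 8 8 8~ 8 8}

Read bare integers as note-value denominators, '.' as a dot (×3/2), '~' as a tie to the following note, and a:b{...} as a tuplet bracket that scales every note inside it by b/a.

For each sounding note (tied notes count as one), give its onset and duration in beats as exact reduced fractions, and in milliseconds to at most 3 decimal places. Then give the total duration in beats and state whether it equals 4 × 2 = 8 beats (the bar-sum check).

1) 0.0ms=0b +416.667ms=3/4b
2) 416.667ms=3/4b +416.667ms=3/4b
3) 833.333ms=3/2b +277.778ms=1/2b
4) 1111.111ms=2b +833.333ms=3/2b
5) 1944.444ms=7/2b +277.778ms=1/2b
6) 2222.222ms=4b +111.111ms=1/5b
7) 2333.333ms=21/5b +111.111ms=1/5b
8) 2444.444ms=22/5b +222.222ms=2/5b
9) 2666.667ms=24/5b +222.222ms=2/5b
10) 2888.889ms=26/5b +222.222ms=2/5b
11) 3111.111ms=28/5b +222.222ms=2/5b
12) 3333.333ms=6b +158.73ms=2/7b
13) 3492.063ms=44/7b +158.73ms=2/7b
14) 3650.794ms=46/7b +158.73ms=2/7b
15) 3809.524ms=48/7b +158.73ms=2/7b
16) 3968.254ms=50/7b +317.46ms=4/7b
17) 4285.714ms=54/7b +158.73ms=2/7b
Σ=8b of 8 (108bpm 2/4) — PASS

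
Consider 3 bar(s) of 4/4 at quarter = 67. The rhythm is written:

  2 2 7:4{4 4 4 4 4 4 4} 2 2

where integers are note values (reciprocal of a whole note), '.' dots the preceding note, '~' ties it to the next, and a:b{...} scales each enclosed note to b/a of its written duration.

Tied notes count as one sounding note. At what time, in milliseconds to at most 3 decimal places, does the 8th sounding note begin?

note 8 onset = 48/7b = 6140.725ms

1. 0.0ms @ 0 + 1791.045ms (2)
2. 1791.045ms @ 2 + 1791.045ms (2)
3. 3582.09ms @ 4 + 511.727ms (4/7)
4. 4093.817ms @ 32/7 + 511.727ms (4/7)
5. 4605.544ms @ 36/7 + 511.727ms (4/7)
6. 5117.271ms @ 40/7 + 511.727ms (4/7)
7. 5628.998ms @ 44/7 + 511.727ms (4/7)
8. 6140.725ms @ 48/7 + 511.727ms (4/7)
9. 6652.452ms @ 52/7 + 511.727ms (4/7)
10. 7164.179ms @ 8 + 1791.045ms (2)
11. 8955.224ms @ 10 + 1791.045ms (2)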